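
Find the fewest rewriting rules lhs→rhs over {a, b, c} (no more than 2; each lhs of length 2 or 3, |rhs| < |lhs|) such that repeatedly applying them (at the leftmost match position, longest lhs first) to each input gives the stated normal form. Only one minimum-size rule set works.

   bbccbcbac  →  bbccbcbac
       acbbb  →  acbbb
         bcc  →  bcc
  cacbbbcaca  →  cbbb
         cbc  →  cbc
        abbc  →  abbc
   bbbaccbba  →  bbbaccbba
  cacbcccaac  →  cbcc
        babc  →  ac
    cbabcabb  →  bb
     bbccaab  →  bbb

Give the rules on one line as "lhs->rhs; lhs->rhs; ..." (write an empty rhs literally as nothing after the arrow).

bab->a; ca->

  | bbccbcbac
  | acbbb
  | bcc
  | cacbbbcaca => cbbbcaca => cbbbca => cbbb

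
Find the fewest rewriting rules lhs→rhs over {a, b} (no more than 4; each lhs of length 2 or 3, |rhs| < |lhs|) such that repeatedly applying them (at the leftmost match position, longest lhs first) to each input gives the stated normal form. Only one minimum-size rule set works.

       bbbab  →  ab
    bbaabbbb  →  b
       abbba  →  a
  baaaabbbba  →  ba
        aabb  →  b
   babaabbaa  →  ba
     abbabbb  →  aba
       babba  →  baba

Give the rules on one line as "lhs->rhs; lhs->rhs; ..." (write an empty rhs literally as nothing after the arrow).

aa->a; aab->b; bb->b; bbb->

  | bbbab => ab
  | bbaabbbb => baabbbb => bbbbb => bb => b
  | abbba => aa => a
  | baaaabbbba => baaabbbba => baabbbba => bbbbba => bba => ba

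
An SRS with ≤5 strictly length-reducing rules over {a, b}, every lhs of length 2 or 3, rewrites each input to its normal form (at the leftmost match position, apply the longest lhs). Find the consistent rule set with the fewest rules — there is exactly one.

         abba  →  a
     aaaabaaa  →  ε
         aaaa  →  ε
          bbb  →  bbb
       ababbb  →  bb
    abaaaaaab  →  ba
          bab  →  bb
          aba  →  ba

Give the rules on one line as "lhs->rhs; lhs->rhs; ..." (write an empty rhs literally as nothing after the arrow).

aa->; aab->a; ab->b; abb->

  | abba => a
  | aaaabaaa => aabaaa => aaaa => aa => ε
  | aaaa => aa => ε
  | bbb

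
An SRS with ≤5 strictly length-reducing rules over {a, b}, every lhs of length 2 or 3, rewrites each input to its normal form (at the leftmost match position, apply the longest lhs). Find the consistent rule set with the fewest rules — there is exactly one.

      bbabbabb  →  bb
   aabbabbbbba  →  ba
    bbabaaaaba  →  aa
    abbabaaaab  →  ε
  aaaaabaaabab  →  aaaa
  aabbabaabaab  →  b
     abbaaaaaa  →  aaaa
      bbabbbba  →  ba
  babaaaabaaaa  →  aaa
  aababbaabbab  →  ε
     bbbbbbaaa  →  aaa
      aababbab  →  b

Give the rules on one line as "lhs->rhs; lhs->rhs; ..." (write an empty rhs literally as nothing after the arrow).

  | bbabbabb => abbabb => babb => bb
  | aabbabbbbba => ababbbbba => bbbbba => bbba => ba
  | bbabaaaaba => abaaaaba => aaaba => aa
  | abbabaaaab => babaaaab => baaab => ab => ε

ab->; aba->; baa->; bba->a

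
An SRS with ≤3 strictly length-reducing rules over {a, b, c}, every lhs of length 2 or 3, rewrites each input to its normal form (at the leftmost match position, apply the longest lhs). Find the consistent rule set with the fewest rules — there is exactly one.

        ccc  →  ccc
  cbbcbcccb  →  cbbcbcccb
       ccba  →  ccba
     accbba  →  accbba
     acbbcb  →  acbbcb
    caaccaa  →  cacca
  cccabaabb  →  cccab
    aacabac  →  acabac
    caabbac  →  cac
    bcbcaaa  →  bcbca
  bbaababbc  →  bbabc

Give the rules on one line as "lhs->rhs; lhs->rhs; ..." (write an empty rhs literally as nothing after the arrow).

aa->a; abb->

  | ccc
  | cbbcbcccb
  | ccba
  | accbba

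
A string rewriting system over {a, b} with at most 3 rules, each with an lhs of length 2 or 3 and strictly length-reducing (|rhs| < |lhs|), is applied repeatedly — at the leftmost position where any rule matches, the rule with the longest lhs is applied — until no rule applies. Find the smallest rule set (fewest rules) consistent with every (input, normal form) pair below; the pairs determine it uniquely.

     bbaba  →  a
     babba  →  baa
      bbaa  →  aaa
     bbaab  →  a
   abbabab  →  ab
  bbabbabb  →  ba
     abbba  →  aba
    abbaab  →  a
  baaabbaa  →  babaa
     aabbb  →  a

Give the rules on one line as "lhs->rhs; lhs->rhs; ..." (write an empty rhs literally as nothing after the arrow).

  | bbaba => aaba => a
  | babba => baa
  | bbaa => aaa
  | bbaab => aaab => a

aab->; abb->a; bb->a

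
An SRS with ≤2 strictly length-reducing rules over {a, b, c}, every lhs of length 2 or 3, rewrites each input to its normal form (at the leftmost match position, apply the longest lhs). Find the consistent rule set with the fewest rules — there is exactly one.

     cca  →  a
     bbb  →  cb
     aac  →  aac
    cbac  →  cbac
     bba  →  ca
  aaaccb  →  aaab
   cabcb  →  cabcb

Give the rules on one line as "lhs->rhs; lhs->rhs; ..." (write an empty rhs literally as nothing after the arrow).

bb->c; cc->

  | cca => a
  | bbb => cb
  | aac
  | cbac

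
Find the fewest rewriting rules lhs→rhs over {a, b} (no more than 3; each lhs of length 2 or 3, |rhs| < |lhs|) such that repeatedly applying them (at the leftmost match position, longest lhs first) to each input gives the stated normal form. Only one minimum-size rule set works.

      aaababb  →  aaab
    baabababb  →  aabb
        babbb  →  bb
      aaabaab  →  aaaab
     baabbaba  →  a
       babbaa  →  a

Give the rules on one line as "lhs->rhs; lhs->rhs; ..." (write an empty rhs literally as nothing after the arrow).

ba->; bab->

  | aaababb => aaab
  | baabababb => abababb => aabb
  | babbb => bb
  | aaabaab => aaaab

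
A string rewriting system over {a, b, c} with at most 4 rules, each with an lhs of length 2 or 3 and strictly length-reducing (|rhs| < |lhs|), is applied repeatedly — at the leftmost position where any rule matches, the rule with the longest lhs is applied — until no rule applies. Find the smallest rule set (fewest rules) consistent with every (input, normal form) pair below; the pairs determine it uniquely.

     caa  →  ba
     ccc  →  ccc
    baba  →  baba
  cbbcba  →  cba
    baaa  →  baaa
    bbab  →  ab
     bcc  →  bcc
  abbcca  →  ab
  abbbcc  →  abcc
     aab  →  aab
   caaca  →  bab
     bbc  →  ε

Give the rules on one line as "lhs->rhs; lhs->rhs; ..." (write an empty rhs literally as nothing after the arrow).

bb->; bbc->; ca->b

  | caa => ba
  | ccc
  | baba
  | cbbcba => cba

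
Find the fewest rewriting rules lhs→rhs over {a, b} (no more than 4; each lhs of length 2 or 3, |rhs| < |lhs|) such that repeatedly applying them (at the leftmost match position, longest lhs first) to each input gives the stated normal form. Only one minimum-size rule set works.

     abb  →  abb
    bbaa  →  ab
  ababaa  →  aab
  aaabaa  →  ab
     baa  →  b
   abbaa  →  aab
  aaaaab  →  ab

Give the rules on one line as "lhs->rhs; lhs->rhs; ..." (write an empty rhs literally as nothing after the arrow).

  | abb
  | bbaa => aba => ab
  | ababaa => abbaa => aaba => aab
  | aaabaa => abaa => aba => ab

aaa->a; ba->b; bba->ab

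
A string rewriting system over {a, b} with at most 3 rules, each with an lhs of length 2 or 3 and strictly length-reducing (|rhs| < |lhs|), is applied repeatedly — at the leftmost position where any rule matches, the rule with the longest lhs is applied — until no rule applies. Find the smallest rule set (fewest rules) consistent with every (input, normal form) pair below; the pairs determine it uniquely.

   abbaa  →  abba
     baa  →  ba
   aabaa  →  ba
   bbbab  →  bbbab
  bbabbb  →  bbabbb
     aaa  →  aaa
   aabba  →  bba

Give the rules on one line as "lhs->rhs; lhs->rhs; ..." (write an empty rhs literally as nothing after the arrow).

  | abbaa => abba
  | baa => ba
  | aabaa => baa => ba
  | bbbab

aab->b; baa->ba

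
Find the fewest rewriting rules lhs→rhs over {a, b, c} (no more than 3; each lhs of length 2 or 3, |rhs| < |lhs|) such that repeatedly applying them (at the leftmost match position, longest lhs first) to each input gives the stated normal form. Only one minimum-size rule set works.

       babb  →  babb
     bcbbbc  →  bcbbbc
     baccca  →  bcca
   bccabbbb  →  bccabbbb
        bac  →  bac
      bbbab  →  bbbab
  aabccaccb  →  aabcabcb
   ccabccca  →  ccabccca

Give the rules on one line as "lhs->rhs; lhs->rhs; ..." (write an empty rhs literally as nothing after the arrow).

  | babb
  | bcbbbc
  | baccca => bcca
  | bccabbbb

acc->c; cac->ab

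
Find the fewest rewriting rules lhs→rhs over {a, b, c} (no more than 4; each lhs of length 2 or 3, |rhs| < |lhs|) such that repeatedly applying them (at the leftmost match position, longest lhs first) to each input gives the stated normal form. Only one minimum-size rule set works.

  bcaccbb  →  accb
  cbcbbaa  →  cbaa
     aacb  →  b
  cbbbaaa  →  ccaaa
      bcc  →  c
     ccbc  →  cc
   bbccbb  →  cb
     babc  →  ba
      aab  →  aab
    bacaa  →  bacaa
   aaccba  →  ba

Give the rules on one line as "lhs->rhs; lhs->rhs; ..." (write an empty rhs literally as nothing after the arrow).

  | bcaccbb => accbb => accb
  | cbcbbaa => cbbaa => cbaa
  | aacb => bb => b
  | cbbbaaa => ccaaa

aac->b; bb->b; bbb->c; bc->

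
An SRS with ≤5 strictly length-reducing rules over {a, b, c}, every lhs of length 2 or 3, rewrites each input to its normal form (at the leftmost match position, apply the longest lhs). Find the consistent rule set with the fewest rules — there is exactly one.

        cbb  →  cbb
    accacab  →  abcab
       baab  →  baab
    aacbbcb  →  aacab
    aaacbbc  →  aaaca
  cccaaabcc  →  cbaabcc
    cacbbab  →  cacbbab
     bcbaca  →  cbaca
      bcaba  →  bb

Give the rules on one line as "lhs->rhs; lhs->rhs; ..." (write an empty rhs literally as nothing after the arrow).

  | cbb
  | accacab => abcab
  | baab
  | aacbbcb => aacab

aba->ca; bbc->a; bcb->cb; cca->b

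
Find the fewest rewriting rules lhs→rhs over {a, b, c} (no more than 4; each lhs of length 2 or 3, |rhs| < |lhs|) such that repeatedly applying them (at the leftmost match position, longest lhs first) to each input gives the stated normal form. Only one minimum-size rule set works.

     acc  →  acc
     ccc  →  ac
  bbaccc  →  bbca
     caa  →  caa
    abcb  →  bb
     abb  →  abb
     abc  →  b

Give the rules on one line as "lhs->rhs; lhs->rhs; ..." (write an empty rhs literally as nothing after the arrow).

  | acc
  | ccc => ac
  | bbaccc => bbaac => bbca
  | caa

aac->ca; abc->b; ccc->ac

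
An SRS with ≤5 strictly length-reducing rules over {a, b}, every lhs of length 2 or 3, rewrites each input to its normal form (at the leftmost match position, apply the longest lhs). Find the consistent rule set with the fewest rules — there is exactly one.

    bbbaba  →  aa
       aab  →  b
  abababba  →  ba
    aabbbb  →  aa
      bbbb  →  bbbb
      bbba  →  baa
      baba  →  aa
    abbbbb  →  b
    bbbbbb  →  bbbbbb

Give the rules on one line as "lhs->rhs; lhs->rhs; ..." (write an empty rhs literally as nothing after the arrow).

  | bbbaba => baaba => baba => bba => aa
  | aab => ab => b
  | abababba => bababba => bbabba => aabba => aaa => ba
  | aabbbb => aabb => aa

aaa->ba; ab->b; abb->a; bba->aa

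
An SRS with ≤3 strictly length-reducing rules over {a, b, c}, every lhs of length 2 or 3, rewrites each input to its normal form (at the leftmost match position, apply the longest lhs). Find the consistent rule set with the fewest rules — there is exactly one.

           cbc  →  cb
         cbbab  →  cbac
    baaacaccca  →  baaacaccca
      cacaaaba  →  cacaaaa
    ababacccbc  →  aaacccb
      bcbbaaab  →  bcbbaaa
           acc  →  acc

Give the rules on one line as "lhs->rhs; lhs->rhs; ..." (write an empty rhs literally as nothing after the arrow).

  | cbc => cb
  | cbbab => cbac
  | baaacaccca
  | cacaaaba => cacaaaa

ab->a; bab->ac; cbc->cb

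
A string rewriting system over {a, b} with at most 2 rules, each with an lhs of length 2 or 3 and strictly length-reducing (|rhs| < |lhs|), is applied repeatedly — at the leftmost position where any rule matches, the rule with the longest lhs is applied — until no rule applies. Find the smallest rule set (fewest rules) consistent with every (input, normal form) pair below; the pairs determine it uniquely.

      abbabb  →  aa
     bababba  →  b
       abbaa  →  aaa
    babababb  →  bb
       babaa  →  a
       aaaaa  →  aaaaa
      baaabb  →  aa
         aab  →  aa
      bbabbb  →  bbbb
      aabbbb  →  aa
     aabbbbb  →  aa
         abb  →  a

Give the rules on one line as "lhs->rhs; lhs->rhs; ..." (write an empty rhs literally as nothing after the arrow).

  | abbabb => ababb => aabb => aab => aa
  | bababba => babba => bba => b
  | abbaa => abaa => aaa
  | babababb => bababb => babb => bb

ab->a; ba->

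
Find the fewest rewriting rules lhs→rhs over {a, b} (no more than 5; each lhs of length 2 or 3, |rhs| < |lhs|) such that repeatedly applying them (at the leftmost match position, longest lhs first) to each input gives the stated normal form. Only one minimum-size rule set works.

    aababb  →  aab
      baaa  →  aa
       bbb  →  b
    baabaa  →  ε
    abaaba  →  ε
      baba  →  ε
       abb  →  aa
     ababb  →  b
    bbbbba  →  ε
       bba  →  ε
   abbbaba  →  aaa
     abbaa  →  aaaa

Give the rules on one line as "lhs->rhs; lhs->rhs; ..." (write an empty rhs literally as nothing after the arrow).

  | aababb => abbb => aab
  | baaa => aa
  | bbb => bb => b
  | baabaa => abaa => ba => ε

aba->b; abb->aa; ba->; bb->b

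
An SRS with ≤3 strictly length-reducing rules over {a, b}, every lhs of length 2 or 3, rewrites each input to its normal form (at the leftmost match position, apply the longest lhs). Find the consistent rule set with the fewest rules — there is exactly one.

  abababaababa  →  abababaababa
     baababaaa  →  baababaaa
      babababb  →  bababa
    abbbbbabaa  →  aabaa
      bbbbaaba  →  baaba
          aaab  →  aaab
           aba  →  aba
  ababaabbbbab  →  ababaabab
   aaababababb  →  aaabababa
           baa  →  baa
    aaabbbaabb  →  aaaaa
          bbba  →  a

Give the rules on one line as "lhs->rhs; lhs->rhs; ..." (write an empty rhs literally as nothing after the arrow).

  | abababaababa
  | baababaaa
  | babababb => bababa
  | abbbbbabaa => abbabaa => aabaa

bb->; bbb->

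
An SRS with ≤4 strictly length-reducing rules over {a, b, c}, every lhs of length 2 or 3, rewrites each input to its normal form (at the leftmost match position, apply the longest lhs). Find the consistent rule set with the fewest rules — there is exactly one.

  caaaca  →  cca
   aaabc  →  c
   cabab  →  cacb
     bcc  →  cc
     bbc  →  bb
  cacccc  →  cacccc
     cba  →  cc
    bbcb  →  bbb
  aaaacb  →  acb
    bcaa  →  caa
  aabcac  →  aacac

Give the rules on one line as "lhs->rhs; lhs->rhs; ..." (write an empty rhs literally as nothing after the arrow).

aaa->; ba->c; bbc->bb; bc->c

  | caaaca => cca
  | aaabc => bc => c
  | cabab => cacb
  | bcc => cc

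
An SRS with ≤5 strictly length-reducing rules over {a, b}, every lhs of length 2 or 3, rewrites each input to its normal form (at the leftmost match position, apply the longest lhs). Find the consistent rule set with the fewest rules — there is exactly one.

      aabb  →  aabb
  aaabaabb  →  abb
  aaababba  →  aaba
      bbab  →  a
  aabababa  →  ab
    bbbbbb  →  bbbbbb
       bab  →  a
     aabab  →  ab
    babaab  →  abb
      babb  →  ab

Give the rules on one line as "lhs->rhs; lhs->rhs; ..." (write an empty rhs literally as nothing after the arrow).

aaa->ab; baa->; bab->a; bba->ba

  | aabb
  | aaabaabb => abbaabb => abaabb => abb
  | aaababba => abbabba => ababba => aaba
  | bbab => bab => a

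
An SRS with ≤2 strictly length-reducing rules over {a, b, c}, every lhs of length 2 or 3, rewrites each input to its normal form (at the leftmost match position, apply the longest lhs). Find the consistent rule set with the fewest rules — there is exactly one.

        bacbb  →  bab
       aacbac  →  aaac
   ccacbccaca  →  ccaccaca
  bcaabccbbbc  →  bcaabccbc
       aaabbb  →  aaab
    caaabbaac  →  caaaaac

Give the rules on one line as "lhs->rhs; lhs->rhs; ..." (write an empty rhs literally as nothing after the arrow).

acb->a; bb->

  | bacbb => bab
  | aacbac => aaac
  | ccacbccaca => ccaccaca
  | bcaabccbbbc => bcaabccbc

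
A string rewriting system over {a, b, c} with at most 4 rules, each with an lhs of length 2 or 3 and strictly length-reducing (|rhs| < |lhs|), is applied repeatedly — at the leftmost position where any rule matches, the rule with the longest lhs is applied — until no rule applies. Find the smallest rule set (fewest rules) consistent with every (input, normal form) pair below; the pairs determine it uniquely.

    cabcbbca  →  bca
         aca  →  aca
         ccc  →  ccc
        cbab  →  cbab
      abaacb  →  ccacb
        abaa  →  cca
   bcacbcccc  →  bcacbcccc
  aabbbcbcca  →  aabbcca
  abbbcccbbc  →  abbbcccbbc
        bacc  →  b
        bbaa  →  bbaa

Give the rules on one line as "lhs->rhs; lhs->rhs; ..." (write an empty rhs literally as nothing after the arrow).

  | cabcbbca => bcbbca => bca
  | aca
  | ccc
  | cbab

aba->cc; acc->; bcb->; cab->b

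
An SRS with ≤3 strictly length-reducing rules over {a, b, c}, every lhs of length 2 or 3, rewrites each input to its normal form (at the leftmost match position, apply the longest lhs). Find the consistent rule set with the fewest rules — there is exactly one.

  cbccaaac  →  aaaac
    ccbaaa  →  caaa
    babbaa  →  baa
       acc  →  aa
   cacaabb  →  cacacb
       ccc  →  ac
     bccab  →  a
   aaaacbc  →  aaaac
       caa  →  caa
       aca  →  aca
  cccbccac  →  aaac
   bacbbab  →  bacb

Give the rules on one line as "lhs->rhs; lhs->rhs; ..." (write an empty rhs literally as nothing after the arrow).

ab->c; bc->; cc->a

  | cbccaaac => ccaaac => aaaac
  | ccbaaa => abaaa => caaa
  | babbaa => bcbaa => baa
  | acc => aa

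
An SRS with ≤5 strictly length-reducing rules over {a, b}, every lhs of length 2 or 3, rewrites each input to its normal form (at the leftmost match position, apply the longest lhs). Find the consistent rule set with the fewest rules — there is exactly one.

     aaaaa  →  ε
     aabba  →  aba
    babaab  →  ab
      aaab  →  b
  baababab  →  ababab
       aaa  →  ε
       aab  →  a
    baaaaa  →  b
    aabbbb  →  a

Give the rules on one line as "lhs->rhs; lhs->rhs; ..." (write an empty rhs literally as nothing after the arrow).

  | aaaaa => aa => ε
  | aabba => bbba => aba
  | babaab => babbb => baab => bbb => ab
  | aaab => b

aa->; aaa->; aab->bb; bb->a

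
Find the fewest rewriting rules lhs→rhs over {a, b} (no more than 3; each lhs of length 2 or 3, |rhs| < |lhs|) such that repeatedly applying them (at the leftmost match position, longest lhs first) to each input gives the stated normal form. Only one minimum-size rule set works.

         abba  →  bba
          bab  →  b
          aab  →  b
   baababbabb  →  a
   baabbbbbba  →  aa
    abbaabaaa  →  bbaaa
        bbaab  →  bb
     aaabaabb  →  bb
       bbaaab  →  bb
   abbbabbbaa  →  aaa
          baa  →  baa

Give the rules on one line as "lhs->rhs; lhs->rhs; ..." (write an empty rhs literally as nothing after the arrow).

  | abba => bba
  | bab => b
  | aab => ab => b
  | baababbabb => bababbabb => babbabb => bbabb => bbb => a

ab->b; bab->b; bbb->a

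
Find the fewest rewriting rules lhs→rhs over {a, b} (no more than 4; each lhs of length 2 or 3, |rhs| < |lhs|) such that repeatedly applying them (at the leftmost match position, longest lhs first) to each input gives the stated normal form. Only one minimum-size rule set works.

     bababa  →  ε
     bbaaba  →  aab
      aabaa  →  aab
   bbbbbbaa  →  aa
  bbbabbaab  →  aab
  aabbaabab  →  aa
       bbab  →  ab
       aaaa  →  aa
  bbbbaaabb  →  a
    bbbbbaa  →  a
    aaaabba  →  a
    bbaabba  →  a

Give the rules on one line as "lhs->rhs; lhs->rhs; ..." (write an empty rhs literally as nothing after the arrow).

  | bababa => baba => ba => ε
  | bbaaba => aaba => aab
  | aabaa => aaba => aab
  | bbbbbbaa => bbbbaa => bbaa => aa

aaa->a; aba->ab; ba->; bb->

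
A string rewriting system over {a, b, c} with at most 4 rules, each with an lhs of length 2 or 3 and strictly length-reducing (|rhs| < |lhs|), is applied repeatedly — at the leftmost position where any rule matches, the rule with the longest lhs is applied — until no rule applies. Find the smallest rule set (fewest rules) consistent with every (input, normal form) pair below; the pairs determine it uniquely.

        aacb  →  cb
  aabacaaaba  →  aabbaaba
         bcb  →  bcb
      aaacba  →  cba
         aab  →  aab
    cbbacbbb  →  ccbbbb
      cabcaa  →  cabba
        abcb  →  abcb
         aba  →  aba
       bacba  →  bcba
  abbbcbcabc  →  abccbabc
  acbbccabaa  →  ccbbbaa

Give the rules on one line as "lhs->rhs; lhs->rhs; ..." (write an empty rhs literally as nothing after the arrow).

  | aacb => acb => cb
  | aabacaaaba => aabcaaaba => aabbaaba
  | bcb
  | aaacba => aacba => acba => cba

ac->c; bbc->cb; bca->bb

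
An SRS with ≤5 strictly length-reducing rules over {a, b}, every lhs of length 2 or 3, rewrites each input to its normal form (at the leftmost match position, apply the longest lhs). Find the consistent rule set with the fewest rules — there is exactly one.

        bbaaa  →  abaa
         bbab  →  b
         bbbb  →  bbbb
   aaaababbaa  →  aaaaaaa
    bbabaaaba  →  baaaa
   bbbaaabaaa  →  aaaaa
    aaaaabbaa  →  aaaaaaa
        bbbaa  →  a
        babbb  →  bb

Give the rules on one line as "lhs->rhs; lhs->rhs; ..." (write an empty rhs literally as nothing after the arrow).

  | bbaaa => abaa
  | bbab => abb => b
  | bbbb
  | aaaababbaa => aaaaabbaa => aaaaabaa => aaaaaaa

aab->aa; abb->b; bab->; bba->ab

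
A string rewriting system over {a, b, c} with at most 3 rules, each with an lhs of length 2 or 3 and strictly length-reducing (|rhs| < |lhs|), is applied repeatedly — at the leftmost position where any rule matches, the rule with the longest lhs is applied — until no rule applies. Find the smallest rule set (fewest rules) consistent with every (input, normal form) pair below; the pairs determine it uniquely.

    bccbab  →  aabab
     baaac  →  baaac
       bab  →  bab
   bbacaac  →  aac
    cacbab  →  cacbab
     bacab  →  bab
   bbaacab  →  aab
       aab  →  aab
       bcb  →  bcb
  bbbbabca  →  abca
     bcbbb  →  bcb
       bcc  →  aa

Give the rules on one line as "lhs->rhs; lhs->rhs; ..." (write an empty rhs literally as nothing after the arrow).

  | bccbab => aabab
  | baaac
  | bab
  | bbacaac => acaac => aac

aca->a; bb->; bcc->aa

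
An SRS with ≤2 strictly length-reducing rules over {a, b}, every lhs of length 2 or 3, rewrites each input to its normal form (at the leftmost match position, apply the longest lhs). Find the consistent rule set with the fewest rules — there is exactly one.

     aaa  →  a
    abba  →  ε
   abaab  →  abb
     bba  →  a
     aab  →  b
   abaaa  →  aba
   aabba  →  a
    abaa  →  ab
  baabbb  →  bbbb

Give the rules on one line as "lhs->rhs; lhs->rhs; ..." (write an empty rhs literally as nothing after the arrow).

aa->; bba->a

  | aaa => a
  | abba => aa => ε
  | abaab => abb
  | bba => a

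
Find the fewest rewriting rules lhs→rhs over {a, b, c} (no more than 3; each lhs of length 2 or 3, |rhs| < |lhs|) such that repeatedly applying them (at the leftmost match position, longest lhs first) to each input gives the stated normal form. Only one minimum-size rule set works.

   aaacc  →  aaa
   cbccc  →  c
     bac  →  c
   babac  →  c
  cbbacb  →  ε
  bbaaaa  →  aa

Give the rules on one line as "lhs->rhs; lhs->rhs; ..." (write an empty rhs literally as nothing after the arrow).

ba->; cb->; cc->

  | aaacc => aaa
  | cbccc => ccc => c
  | bac => c
  | babac => bac => c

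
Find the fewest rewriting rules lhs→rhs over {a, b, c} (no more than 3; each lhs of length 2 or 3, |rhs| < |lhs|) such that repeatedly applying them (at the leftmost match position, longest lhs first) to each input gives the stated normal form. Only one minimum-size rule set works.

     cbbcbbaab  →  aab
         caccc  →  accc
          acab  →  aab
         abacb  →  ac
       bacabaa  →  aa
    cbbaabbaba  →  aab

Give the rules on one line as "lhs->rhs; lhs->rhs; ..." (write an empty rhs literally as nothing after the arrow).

  | cbbcbbaab => cbcbbaab => ccbbaab => ccbaab => ccaab => caab => aab
  | caccc => accc
  | acab => aab
  | abacb => acb => ac

ba->; ca->a; cb->c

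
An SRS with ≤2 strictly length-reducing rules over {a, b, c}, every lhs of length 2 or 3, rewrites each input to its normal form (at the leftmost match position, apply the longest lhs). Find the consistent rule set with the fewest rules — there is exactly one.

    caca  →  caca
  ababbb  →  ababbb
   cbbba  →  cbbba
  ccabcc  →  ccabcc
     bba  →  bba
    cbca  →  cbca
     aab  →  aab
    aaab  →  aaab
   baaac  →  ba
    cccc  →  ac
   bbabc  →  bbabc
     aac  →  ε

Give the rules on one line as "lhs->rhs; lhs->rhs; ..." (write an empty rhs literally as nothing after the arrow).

aac->; ccc->a

  | caca
  | ababbb
  | cbbba
  | ccabcc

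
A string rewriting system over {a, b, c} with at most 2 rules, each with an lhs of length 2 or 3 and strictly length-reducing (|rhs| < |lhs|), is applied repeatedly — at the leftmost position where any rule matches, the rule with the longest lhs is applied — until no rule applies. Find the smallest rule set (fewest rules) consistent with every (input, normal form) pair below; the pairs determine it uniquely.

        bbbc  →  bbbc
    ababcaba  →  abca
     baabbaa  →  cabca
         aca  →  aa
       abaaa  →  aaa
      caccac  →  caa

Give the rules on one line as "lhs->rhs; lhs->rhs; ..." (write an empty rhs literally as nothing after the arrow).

ac->a; ba->c

  | bbbc
  | ababcaba => acbcaba => abcaba => abcac => abca
  | baabbaa => cabbaa => cabca
  | aca => aa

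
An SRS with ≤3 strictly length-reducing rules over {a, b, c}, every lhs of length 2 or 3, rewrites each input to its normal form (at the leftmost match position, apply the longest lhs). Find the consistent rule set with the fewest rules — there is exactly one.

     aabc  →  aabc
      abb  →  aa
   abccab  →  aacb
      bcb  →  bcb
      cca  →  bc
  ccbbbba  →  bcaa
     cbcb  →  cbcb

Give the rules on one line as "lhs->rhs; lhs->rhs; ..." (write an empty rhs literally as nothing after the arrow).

  | aabc
  | abb => aa
  | abccab => abbcb => aacb
  | bcb

bb->a; cca->bc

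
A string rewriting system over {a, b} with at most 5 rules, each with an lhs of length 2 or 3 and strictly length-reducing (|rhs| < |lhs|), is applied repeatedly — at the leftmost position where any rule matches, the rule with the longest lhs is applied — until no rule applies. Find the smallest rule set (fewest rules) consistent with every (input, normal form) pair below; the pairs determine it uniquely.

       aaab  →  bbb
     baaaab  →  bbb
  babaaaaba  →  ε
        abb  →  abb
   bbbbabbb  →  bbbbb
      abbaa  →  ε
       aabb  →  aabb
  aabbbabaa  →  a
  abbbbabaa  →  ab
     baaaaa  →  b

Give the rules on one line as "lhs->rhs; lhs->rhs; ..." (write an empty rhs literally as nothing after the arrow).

aaa->bb; aba->; ba->; bab->

  | aaab => bbb
  | baaaab => aaab => bbb
  | babaaaaba => aaaaba => bbaba => ba => ε
  | abb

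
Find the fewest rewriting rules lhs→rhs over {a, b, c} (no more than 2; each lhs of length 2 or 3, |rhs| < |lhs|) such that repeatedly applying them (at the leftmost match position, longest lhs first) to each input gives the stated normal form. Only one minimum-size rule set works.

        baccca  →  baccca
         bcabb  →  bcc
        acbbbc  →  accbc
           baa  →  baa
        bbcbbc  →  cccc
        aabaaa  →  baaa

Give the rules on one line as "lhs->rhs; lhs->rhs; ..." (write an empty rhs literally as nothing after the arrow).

ab->b; bb->c

  | baccca
  | bcabb => bcbb => bcc
  | acbbbc => accbc
  | baa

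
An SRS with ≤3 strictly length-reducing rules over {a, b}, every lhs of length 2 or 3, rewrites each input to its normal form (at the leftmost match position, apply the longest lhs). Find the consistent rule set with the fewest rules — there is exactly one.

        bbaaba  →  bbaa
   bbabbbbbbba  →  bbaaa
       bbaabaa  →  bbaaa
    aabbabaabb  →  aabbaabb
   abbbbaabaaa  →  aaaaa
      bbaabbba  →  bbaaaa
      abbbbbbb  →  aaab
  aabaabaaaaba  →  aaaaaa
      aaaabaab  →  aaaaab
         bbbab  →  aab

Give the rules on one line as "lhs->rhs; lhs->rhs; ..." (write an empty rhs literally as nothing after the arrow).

aba->a; bbb->a

  | bbaaba => bbaa
  | bbabbbbbbba => bbaabbbba => bbaaaba => bbaaa
  | bbaabaa => bbaaa
  | aabbabaabb => aabbaabb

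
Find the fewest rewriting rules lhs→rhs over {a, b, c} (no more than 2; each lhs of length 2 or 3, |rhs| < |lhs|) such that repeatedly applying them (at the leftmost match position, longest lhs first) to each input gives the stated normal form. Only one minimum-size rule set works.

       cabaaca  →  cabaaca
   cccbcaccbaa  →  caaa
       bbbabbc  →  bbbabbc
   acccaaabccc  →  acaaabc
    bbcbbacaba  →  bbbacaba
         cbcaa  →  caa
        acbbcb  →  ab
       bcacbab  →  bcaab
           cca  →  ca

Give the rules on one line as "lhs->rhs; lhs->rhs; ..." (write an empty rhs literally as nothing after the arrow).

  | cabaaca
  | cccbcaccbaa => ccbcaccbaa => cbcaccbaa => caccbaa => cacbaa => caaa
  | bbbabbc
  | acccaaabccc => accaaabccc => acaaabccc => acaaabcc => acaaabc

cb->; cc->c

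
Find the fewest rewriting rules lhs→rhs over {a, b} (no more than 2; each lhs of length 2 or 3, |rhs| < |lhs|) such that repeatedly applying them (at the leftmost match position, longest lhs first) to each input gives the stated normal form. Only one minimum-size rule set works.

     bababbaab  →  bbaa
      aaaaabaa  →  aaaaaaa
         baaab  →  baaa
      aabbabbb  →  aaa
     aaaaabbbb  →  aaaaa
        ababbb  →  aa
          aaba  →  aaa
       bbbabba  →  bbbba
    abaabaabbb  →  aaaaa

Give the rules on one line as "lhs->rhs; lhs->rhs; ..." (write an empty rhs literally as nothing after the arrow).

  | bababbaab => babbaab => bbaab => bbaa
  | aaaaabaa => aaaaaaa
  | baaab => baaa
  | aabbabbb => aababbb => aaabbb => aaabb => aaab => aaa

ab->a; bab->b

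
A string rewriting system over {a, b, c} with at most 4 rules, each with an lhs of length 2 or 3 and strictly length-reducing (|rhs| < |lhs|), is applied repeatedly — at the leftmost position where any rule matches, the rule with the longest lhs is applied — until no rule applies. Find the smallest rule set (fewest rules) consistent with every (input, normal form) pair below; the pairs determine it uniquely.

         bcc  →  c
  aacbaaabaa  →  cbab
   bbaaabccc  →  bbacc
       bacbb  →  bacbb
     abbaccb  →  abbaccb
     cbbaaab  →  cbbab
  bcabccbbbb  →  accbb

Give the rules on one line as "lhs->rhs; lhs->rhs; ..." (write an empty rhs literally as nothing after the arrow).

  | bcc => c
  | aacbaaabaa => cbaaabaa => cbabaa => cbab
  | bbaaabccc => bbabccc => bbacc
  | bacbb

aa->; bbb->cb; bc->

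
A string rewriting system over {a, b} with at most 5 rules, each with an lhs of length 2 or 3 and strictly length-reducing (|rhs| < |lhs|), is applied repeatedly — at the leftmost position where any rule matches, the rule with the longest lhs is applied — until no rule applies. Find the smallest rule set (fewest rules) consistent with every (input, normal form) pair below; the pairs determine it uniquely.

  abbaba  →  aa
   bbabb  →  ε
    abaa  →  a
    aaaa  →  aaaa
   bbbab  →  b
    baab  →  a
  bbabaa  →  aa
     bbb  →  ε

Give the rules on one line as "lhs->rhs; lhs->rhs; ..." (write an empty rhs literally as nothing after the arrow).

ab->; aba->; ba->b; bb->a

  | abbaba => baba => bba => aa
  | bbabb => aabb => ab => ε
  | abaa => a
  | aaaa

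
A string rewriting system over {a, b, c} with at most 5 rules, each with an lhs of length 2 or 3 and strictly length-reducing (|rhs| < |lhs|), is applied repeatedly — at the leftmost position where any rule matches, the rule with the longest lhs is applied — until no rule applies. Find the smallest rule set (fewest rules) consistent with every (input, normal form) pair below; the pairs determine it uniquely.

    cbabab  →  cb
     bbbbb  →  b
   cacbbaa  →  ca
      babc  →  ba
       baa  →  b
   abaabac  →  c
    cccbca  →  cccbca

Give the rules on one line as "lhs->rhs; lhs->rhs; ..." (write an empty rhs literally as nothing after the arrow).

  | cbabab => cbaab => cbb => cb
  | bbbbb => bbbb => bbb => bb => b
  | cacbbaa => cabbaa => cabaa => caaa => ca
  | babc => bac => ba

aa->; ab->a; ac->a; bb->b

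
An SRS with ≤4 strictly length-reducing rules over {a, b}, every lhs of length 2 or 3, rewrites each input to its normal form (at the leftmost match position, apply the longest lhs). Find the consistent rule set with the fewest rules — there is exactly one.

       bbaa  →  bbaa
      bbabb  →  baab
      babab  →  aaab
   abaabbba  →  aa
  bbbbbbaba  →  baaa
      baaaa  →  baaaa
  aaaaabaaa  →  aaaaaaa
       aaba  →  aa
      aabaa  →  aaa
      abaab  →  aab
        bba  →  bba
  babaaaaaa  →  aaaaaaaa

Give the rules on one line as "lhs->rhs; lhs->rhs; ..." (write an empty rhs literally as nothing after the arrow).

  | bbaa
  | bbabb => baab
  | babab => aaab
  | abaabbba => aabbba => aaba => aa

aba->a; bab->aa; bbb->b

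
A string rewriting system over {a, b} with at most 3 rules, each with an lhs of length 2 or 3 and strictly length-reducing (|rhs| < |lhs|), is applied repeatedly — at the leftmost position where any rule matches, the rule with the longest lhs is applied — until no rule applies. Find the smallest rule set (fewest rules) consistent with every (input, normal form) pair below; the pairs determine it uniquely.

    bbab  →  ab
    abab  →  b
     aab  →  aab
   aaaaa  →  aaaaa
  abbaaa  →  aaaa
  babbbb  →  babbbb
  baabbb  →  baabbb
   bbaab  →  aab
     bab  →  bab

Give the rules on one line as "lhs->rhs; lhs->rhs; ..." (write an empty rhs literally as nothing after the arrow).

aba->; bba->a

  | bbab => ab
  | abab => b
  | aab
  | aaaaa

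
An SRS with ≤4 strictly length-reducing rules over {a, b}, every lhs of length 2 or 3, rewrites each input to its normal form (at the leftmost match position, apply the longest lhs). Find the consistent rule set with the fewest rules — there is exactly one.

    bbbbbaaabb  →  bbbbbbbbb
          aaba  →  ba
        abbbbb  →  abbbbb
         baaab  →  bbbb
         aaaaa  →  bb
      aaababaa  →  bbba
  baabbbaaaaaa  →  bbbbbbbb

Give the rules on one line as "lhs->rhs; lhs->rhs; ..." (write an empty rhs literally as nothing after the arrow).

  | bbbbbaaabb => bbbbbbbbb
  | aaba => ba
  | abbbbb
  | baaab => bbbb

aa->; aaa->bb; aba->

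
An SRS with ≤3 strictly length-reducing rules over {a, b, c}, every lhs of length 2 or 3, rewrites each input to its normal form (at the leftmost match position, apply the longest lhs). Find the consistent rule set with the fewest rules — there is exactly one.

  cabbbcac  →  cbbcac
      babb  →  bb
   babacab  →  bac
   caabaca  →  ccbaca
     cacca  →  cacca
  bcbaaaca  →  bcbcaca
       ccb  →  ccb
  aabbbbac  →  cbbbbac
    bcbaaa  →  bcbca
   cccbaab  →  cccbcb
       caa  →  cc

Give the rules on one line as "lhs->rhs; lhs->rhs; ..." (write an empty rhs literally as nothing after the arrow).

aa->c; ab->

  | cabbbcac => cbbcac
  | babb => bb
  | babacab => bacab => bac
  | caabaca => ccbaca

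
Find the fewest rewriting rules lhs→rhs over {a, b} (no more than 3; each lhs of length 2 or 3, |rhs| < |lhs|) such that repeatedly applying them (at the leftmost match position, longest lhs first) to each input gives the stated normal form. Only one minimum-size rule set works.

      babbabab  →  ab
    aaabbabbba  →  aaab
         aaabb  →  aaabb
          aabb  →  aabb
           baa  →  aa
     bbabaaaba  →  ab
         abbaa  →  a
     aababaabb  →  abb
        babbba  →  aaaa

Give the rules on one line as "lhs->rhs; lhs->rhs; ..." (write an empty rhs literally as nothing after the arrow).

  | babbabab => abbabab => ababab => bbab => bab => ab
  | aaabbabbba => aaababbba => aabbbba => aaaaba => aaab
  | aaabb
  | aabb

aba->b; ba->a; bbb->aa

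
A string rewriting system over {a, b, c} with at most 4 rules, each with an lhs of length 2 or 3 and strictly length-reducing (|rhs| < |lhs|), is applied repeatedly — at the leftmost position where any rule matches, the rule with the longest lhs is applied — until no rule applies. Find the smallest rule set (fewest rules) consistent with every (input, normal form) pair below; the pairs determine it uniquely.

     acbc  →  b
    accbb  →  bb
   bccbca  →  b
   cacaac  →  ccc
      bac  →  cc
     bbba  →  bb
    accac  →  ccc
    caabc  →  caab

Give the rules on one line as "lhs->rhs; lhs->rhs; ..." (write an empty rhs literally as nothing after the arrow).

  | acbc => cbc => bc => b
  | accbb => ccbb => cbb => bb
  | bccbca => bcbca => bbca => bba => bc => b
  | cacaac => ccaac => ccac => ccc

ac->c; ba->c; bc->b; cb->b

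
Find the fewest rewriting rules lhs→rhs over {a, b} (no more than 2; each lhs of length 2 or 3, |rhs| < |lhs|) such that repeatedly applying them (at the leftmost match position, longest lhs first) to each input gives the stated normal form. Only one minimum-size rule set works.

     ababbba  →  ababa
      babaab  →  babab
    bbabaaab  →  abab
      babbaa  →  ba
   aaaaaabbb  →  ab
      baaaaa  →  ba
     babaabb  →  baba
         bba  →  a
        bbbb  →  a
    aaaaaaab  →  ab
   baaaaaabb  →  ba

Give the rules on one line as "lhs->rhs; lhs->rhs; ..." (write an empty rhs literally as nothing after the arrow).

  | ababbba => abaaba => ababa
  | babaab => babab
  | bbabaaab => aabaaab => abaaab => abaab => abab
  | babbaa => baaaa => baaa => baa => ba

aa->a; bb->a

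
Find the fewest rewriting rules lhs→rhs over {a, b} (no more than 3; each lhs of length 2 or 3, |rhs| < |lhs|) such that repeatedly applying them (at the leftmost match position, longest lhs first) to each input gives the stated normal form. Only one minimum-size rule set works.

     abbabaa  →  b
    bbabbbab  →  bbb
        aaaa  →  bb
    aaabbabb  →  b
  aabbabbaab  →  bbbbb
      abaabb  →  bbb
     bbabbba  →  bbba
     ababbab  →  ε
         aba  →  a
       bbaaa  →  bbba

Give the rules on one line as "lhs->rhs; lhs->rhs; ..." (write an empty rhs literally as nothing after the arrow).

aa->b; ab->; abb->

  | abbabaa => abaa => aa => b
  | bbabbbab => bbbab => bbb
  | aaaa => baa => bb
  | aaabbabb => babbabb => babb => b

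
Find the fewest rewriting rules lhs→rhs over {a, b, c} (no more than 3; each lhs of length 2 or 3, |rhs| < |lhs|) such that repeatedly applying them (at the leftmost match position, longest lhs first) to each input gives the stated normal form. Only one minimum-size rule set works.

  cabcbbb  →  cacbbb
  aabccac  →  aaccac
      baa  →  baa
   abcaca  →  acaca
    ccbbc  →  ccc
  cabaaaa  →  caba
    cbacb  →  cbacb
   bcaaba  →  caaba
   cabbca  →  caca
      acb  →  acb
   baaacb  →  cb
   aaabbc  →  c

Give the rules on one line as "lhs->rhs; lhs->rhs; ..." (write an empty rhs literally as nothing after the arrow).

  | cabcbbb => cacbbb
  | aabccac => aaccac
  | baa
  | abcaca => acaca

aaa->; bc->c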